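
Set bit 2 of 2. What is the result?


2 | (1 << 2) = 2 | 4 = 6

6


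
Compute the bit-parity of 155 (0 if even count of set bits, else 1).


0b10011011 has 5 ones => parity 1

1


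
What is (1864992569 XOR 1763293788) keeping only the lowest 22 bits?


Step 1: 1864992569 ^ 1763293788 = 103824741
Step 2: 103824741 & 4194303 = 3161445

3161445


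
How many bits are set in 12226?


0b10111111000010 has 8 set bits

8


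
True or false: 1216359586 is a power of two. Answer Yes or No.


0b1001000100000000010110010100010. Multiple bits set => No

No


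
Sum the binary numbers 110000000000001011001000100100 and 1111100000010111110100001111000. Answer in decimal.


110000000000001011001000100100 + 1111100000010111110100001111000 = 10101100000011001001101010011100 = 2886507164

2886507164


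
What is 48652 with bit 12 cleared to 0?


48652 & ~(1 << 12) = 44556

44556


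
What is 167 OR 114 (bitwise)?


0b10100111 | 0b1110010 = 0b11110111 = 247

247


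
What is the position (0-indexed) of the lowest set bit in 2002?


0b11111010010. Lowest set bit at position 1

1


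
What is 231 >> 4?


0b11100111 >> 4 = 0b1110 = 14

14


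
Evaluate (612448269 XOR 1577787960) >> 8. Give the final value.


Step 1: 612448269 ^ 1577787960 = 2055871029
Step 2: 2055871029 >> 8 = 8030746

8030746


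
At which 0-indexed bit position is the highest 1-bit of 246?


0b11110110. Highest set bit at position 7

7


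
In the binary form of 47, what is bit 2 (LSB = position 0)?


0b101111, position 2 = 1

1


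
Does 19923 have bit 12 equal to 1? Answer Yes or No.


0b100110111010011, bit 12 = 0. No

No


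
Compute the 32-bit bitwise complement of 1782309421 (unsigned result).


~0b1101010001110111110001000101101 = 0b10010101110001000001110111010010 = 2512657874 (32-bit unsigned)

2512657874


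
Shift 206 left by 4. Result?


0b11001110 << 4 = 0b110011100000 = 3296

3296


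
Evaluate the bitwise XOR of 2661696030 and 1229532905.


0b10011110101001100100001000011110 ^ 0b1001001010010010010111011101001 = 0b11010111111011110110110011110111 = 3622792439

3622792439


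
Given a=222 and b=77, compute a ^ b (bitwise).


222 ^ 77 = 147

147


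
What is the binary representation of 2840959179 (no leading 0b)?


2840959179 = 10101001010101011001100011001011 in binary

10101001010101011001100011001011


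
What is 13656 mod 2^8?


13656 & 255 = 88

88


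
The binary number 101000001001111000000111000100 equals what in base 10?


101000001001111000000111000100 in decimal = 673677764

673677764


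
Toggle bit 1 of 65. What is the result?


65 ^ (1 << 1) = 65 ^ 2 = 67

67


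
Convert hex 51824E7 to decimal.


51824E7 hex = 85468391 decimal

85468391


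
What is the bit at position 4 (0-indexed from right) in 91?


0b1011011, position 4 = 1

1


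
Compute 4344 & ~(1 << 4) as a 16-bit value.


4344 & ~(1 << 4) = 4328

4328


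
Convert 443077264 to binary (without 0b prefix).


443077264 = 11010011010001101001010010000 in binary

11010011010001101001010010000


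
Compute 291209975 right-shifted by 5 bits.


0b10001010110111000001011110111 >> 5 = 0b100010101101110000010111 = 9100311

9100311


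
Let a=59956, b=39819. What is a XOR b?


59956 ^ 39819 = 29119

29119


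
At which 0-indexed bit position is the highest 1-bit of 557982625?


0b100001010000100010001110100001. Highest set bit at position 29

29


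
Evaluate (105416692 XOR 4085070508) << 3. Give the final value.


Step 1: 105416692 ^ 4085070508 = 4113939800
Step 2: 4113939800 << 3 = 32911518400

32911518400


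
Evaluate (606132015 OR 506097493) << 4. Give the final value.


Step 1: 606132015 | 506097493 = 1043005311
Step 2: 1043005311 << 4 = 16688084976

16688084976


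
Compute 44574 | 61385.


0b1010111000011110 | 0b1110111111001001 = 0b1110111111011111 = 61407

61407


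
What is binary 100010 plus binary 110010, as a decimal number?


100010 + 110010 = 1010100 = 84

84


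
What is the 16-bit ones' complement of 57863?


57863 ^ 65535 = 7672

7672


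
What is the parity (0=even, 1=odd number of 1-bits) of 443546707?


0b11010011011111111110001010011 has 19 ones => parity 1

1


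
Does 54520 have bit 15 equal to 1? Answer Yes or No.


0b1101010011111000, bit 15 = 1. Yes

Yes


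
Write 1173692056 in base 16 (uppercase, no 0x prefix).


1173692056 = 45F51E98 hex

45F51E98


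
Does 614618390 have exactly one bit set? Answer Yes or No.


0b100100101000100101010100010110. Multiple bits set => No

No


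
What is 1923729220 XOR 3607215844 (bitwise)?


0b1110010101010011100011101000100 ^ 0b11010111000000011011111011100100 = 0b10100101101010000111100110100000 = 2779281824

2779281824


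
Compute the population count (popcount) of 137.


0b10001001 has 3 set bits

3


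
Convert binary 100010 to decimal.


100010 in decimal = 34

34


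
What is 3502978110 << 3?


0b11010000110010110011010000111110 << 3 = 0b11010000110010110011010000111110000 = 28023824880

28023824880


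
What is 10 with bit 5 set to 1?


10 | (1 << 5) = 10 | 32 = 42

42


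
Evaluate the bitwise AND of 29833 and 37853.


0b111010010001001 & 0b1001001111011101 = 0b1000010001001 = 4233

4233


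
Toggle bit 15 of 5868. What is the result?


5868 ^ (1 << 15) = 5868 ^ 32768 = 38636

38636


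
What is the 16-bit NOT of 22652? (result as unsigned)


~0b101100001111100 = 0b1010011110000011 = 42883 (16-bit unsigned)

42883


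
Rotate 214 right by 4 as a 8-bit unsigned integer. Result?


Rotate 0b11010110 right by 4 (8-bit) = 0b1101101 = 109

109


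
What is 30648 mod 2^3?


30648 & 7 = 0

0


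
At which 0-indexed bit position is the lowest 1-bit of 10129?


0b10011110010001. Lowest set bit at position 0

0


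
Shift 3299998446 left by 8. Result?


0b11000100101100011111101011101110 << 8 = 0b1100010010110001111110101110111000000000 = 844799602176

844799602176


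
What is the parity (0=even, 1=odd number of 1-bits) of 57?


0b111001 has 4 ones => parity 0

0


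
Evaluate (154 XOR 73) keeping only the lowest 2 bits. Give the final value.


Step 1: 154 ^ 73 = 211
Step 2: 211 & 3 = 3

3


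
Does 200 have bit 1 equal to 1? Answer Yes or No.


0b11001000, bit 1 = 0. No

No


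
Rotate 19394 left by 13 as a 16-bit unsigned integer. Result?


Rotate 0b100101111000010 left by 13 (16-bit) = 0b100100101111000 = 18808

18808


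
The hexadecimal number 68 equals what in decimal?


68 hex = 104 decimal

104


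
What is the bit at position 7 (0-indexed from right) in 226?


0b11100010, position 7 = 1

1


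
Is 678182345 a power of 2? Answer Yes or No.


0b101000011011000011110111001001. Multiple bits set => No

No


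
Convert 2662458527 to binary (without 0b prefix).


2662458527 = 10011110101100011110010010011111 in binary

10011110101100011110010010011111


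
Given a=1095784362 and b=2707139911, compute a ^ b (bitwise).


1095784362 ^ 2707139911 = 3758881517

3758881517


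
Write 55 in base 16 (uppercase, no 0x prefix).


55 = 37 hex

37


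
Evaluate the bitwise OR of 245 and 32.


0b11110101 | 0b100000 = 0b11110101 = 245

245


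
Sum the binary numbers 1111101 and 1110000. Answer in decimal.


1111101 + 1110000 = 11101101 = 237

237


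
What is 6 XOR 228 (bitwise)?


0b110 ^ 0b11100100 = 0b11100010 = 226

226


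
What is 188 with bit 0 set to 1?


188 | (1 << 0) = 188 | 1 = 189

189


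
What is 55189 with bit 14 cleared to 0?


55189 & ~(1 << 14) = 38805

38805


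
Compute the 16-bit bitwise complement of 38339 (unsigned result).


~0b1001010111000011 = 0b110101000111100 = 27196 (16-bit unsigned)

27196


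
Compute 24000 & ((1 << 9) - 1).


24000 & 511 = 448

448


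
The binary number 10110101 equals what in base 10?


10110101 in decimal = 181

181


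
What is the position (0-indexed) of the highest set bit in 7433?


0b1110100001001. Highest set bit at position 12

12


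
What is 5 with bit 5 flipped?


5 ^ (1 << 5) = 5 ^ 32 = 37

37


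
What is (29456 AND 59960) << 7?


Step 1: 29456 & 59960 = 25104
Step 2: 25104 << 7 = 3213312

3213312


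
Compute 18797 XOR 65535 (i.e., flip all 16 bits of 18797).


18797 ^ 65535 = 46738

46738


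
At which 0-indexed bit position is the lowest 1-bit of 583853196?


0b100010110011001110010010001100. Lowest set bit at position 2

2


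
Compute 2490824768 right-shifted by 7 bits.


0b10010100011101101111100001000000 >> 7 = 0b1001010001110110111110000 = 19459568

19459568


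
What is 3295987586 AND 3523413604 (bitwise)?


0b11000100011101001100011110000010 & 0b11010010000000110000011001100100 = 0b11000000000000000000011000000000 = 3221227008

3221227008


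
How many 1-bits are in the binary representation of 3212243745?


0b10111111011101101111001100100001 has 20 set bits

20


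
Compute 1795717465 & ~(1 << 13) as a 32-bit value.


1795717465 & ~(1 << 13) = 1795709273

1795709273


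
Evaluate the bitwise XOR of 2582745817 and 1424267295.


0b10011001111100011001001011011001 ^ 0b1010100111001001001100000011111 = 0b11001101000101010000101011000110 = 3440708294

3440708294


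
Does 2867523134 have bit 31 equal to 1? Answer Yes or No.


0b10101010111010101110111000111110, bit 31 = 1. Yes

Yes


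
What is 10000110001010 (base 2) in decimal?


10000110001010 in decimal = 8586

8586


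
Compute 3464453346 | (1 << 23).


3464453346 | (1 << 23) = 3464453346 | 8388608 = 3472841954

3472841954


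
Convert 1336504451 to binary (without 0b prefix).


1336504451 = 1001111101010010111000010000011 in binary

1001111101010010111000010000011


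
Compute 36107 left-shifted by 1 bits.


0b1000110100001011 << 1 = 0b10001101000010110 = 72214

72214


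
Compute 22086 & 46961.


0b101011001000110 & 0b1011011101110001 = 0b1011001000000 = 5696

5696


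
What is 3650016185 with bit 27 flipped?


3650016185 ^ (1 << 27) = 3650016185 ^ 134217728 = 3515798457

3515798457


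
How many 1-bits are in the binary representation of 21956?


0b101010111000100 has 7 set bits

7


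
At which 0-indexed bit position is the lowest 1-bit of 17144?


0b100001011111000. Lowest set bit at position 3

3


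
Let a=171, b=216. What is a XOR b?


171 ^ 216 = 115

115


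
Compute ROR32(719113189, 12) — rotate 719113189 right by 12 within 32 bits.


Rotate 0b101010110111001100101111100101 right by 12 (32-bit) = 0b10111110010100101010110111001100 = 3193089484

3193089484


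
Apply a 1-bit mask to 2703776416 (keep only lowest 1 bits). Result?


2703776416 & 1 = 0

0


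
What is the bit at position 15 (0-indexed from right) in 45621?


0b1011001000110101, position 15 = 1

1


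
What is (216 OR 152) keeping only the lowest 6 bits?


Step 1: 216 | 152 = 216
Step 2: 216 & 63 = 24

24


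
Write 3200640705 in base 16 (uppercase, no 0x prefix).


3200640705 = BEC5E6C1 hex

BEC5E6C1


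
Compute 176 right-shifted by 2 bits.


0b10110000 >> 2 = 0b101100 = 44

44


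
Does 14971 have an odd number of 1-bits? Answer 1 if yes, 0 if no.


0b11101001111011 has 10 ones => parity 0

0


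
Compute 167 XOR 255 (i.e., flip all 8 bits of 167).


167 ^ 255 = 88

88


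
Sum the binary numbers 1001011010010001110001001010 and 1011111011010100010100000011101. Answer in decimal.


1001011010010001110001001010 + 1011111011010100010100000011101 = 1101000110100110100010001100111 = 1758676071

1758676071


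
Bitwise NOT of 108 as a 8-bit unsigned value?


~0b1101100 = 0b10010011 = 147 (8-bit unsigned)

147


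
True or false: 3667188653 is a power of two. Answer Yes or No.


0b11011010100101001101101110101101. Multiple bits set => No

No


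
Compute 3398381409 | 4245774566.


0b11001010100011110010111101100001 | 0b11111101000100010110000011100110 = 0b11111111100111110110111111100111 = 4288638951

4288638951


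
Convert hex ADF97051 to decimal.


ADF97051 hex = 2918805585 decimal

2918805585


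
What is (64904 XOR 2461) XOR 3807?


Step 1: 64904 ^ 2461 = 62485
Step 2: 62485 ^ 3807 = 64202

64202


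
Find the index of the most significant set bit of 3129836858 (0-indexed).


0b10111010100011011000010100111010. Highest set bit at position 31

31


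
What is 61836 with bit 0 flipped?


61836 ^ (1 << 0) = 61836 ^ 1 = 61837

61837


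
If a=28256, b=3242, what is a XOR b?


28256 ^ 3242 = 25290

25290


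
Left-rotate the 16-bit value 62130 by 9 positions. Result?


Rotate 0b1111001010110010 left by 9 (16-bit) = 0b110010111100101 = 26085

26085


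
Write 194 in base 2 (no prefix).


194 = 11000010 in binary

11000010


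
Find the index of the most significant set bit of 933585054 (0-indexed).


0b110111101001010110000010011110. Highest set bit at position 29

29


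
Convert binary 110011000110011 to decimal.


110011000110011 in decimal = 26163

26163


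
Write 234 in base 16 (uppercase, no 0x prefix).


234 = EA hex

EA


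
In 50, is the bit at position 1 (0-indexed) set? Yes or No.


0b110010, bit 1 = 1. Yes

Yes


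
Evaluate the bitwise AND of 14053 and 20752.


0b11011011100101 & 0b101000100010000 = 0b1000000000000 = 4096

4096


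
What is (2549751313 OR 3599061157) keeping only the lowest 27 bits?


Step 1: 2549751313 | 3599061157 = 3623837365
Step 2: 3623837365 & 134217727 = 134176437

134176437


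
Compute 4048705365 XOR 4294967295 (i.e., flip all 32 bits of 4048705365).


4048705365 ^ 4294967295 = 246261930

246261930


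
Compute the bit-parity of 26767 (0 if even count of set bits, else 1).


0b110100010001111 has 8 ones => parity 0

0


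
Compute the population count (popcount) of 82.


0b1010010 has 3 set bits

3


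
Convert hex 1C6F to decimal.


1C6F hex = 7279 decimal

7279


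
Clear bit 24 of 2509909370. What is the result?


2509909370 & ~(1 << 24) = 2493132154

2493132154


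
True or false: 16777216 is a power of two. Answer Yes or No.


0b1000000000000000000000000. Only one bit set => Yes

Yes


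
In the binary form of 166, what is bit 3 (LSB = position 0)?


0b10100110, position 3 = 0

0


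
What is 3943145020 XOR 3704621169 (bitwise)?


0b11101011000001111001111000111100 ^ 0b11011100110100000000100001110001 = 0b110111110101111001011001001101 = 936875597

936875597


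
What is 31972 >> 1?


0b111110011100100 >> 1 = 0b11111001110010 = 15986

15986


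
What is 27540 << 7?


0b110101110010100 << 7 = 0b1101011100101000000000 = 3525120

3525120


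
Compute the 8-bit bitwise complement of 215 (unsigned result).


~0b11010111 = 0b101000 = 40 (8-bit unsigned)

40


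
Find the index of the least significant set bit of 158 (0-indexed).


0b10011110. Lowest set bit at position 1

1


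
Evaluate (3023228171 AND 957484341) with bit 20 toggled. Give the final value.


Step 1: 3023228171 & 957484341 = 806489345
Step 2: 806489345 ^ (1 << 20) = 806489345 ^ 1048576 = 805440769

805440769


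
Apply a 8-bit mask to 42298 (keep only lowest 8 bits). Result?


42298 & 255 = 58

58


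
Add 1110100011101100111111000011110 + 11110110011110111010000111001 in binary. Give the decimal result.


1110100011101100111111000011110 + 11110110011110111010000111001 = 10010011010001011111001001010111 = 2470834775

2470834775


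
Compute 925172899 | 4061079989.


0b110111001001010000010010100011 | 0b11110010000011110010100110110101 = 0b11110111001011110010110110110111 = 4147064247

4147064247


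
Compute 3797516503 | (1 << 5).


3797516503 | (1 << 5) = 3797516503 | 32 = 3797516535

3797516535


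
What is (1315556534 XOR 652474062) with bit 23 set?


Step 1: 1315556534 ^ 652474062 = 1753889400
Step 2: 1753889400 | (1 << 23) = 1753889400 | 8388608 = 1753889400

1753889400


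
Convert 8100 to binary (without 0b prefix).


8100 = 1111110100100 in binary

1111110100100


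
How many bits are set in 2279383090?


0b10000111110111001010000000110010 has 14 set bits

14


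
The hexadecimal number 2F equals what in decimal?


2F hex = 47 decimal

47


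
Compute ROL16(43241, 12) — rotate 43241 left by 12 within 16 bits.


Rotate 0b1010100011101001 left by 12 (16-bit) = 0b1001101010001110 = 39566

39566


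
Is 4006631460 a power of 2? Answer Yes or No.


0b11101110110100000101100000100100. Multiple bits set => No

No


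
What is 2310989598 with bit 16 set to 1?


2310989598 | (1 << 16) = 2310989598 | 65536 = 2311055134

2311055134


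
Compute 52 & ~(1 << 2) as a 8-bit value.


52 & ~(1 << 2) = 48

48


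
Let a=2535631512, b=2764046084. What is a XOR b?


2535631512 ^ 2764046084 = 865949084

865949084


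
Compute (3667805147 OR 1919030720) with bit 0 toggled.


Step 1: 3667805147 | 1919030720 = 4210972635
Step 2: 4210972635 ^ (1 << 0) = 4210972635 ^ 1 = 4210972634

4210972634


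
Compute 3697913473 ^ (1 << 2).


3697913473 ^ (1 << 2) = 3697913473 ^ 4 = 3697913477

3697913477


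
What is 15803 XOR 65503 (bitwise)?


0b11110110111011 ^ 0b1111111111011111 = 0b1100001001100100 = 49764

49764


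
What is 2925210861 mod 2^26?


2925210861 & 67108863 = 39529709

39529709


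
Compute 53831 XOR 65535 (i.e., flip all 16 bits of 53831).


53831 ^ 65535 = 11704

11704


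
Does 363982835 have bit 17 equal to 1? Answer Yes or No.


0b10101101100011110111111110011, bit 17 = 0. No

No


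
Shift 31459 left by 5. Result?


0b111101011100011 << 5 = 0b11110101110001100000 = 1006688

1006688


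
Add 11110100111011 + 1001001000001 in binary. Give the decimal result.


11110100111011 + 1001001000001 = 100111101111100 = 20348

20348


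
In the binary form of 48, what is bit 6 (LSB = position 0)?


0b110000, position 6 = 0

0


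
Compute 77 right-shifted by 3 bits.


0b1001101 >> 3 = 0b1001 = 9

9


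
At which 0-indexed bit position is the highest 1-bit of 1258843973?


0b1001011000010000110111101000101. Highest set bit at position 30

30


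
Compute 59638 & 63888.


0b1110100011110110 & 0b1111100110010000 = 0b1110100010010000 = 59536

59536


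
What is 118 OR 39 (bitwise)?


0b1110110 | 0b100111 = 0b1110111 = 119

119


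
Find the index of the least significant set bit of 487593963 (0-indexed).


0b11101000100000001011111101011. Lowest set bit at position 0

0


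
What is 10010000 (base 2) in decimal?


10010000 in decimal = 144

144


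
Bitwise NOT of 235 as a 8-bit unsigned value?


~0b11101011 = 0b10100 = 20 (8-bit unsigned)

20


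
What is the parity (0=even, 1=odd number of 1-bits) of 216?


0b11011000 has 4 ones => parity 0

0


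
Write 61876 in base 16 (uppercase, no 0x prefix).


61876 = F1B4 hex

F1B4


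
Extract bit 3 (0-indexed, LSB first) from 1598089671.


0b1011111010000001110100111000111, position 3 = 0

0


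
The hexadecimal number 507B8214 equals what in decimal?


507B8214 hex = 1350271508 decimal

1350271508


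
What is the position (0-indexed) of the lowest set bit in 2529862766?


0b10010110110010101010010001101110. Lowest set bit at position 1

1


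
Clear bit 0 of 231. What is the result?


231 & ~(1 << 0) = 230

230


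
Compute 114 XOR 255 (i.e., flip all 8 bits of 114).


114 ^ 255 = 141

141


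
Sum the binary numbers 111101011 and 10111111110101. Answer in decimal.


111101011 + 10111111110101 = 11000111100000 = 12768

12768


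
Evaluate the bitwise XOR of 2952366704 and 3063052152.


0b10101111111110011000101001110000 ^ 0b10110110100100100111011101111000 = 0b11001011010111111110100001000 = 426507528

426507528


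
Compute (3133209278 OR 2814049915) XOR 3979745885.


Step 1: 3133209278 | 2814049915 = 3220897535
Step 2: 3220897535 ^ 3979745885 = 1389159586

1389159586


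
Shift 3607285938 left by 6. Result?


0b11010111000000101101000010110010 << 6 = 0b11010111000000101101000010110010000000 = 230866300032

230866300032


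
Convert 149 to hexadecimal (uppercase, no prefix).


149 = 95 hex

95


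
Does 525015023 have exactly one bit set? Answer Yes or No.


0b11111010010110001011111101111. Multiple bits set => No

No


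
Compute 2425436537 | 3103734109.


0b10010000100100010011100101111001 | 0b10111000111111110011100101011101 = 0b10111000111111110011100101111101 = 3103734141

3103734141


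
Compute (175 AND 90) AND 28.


Step 1: 175 & 90 = 10
Step 2: 10 & 28 = 8

8


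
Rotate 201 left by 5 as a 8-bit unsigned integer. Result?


Rotate 0b11001001 left by 5 (8-bit) = 0b111001 = 57

57


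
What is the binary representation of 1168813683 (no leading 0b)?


1168813683 = 1000101101010101010111001110011 in binary

1000101101010101010111001110011


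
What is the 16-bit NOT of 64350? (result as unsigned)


~0b1111101101011110 = 0b10010100001 = 1185 (16-bit unsigned)

1185


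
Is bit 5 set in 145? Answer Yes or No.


0b10010001, bit 5 = 0. No

No


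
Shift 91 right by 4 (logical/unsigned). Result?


0b1011011 >> 4 = 0b101 = 5

5


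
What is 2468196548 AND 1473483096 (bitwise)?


0b10010011000111011011000011000100 & 0b1010111110100111001000101011000 = 0b10011000100011001000001000000 = 319918144

319918144


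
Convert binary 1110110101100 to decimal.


1110110101100 in decimal = 7596

7596


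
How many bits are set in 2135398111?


0b1111111010001111001011011011111 has 22 set bits

22


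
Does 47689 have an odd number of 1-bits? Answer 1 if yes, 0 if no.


0b1011101001001001 has 8 ones => parity 0

0


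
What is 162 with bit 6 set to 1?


162 | (1 << 6) = 162 | 64 = 226

226


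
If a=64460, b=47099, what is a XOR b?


64460 ^ 47099 = 19511

19511


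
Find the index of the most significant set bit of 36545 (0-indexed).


0b1000111011000001. Highest set bit at position 15

15


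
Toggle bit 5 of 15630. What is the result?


15630 ^ (1 << 5) = 15630 ^ 32 = 15662

15662


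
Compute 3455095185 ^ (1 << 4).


3455095185 ^ (1 << 4) = 3455095185 ^ 16 = 3455095169

3455095169


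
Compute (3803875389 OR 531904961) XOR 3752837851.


Step 1: 3803875389 | 531904961 = 4290689533
Step 2: 4290689533 ^ 3752837851 = 538016550

538016550


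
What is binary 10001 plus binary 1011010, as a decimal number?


10001 + 1011010 = 1101011 = 107

107


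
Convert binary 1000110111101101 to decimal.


1000110111101101 in decimal = 36333

36333


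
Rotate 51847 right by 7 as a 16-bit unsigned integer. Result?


Rotate 0b1100101010000111 right by 7 (16-bit) = 0b111110010101 = 3989

3989


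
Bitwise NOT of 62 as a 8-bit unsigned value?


~0b111110 = 0b11000001 = 193 (8-bit unsigned)

193


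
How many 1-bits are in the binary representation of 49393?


0b1100000011110001 has 7 set bits

7


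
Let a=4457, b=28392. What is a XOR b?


4457 ^ 28392 = 32641

32641


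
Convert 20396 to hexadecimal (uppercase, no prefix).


20396 = 4FAC hex

4FAC


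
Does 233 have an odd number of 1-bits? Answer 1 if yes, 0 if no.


0b11101001 has 5 ones => parity 1

1


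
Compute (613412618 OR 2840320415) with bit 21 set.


Step 1: 613412618 | 2840320415 = 2916089759
Step 2: 2916089759 | (1 << 21) = 2916089759 | 2097152 = 2918186911

2918186911


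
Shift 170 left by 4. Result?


0b10101010 << 4 = 0b101010100000 = 2720

2720


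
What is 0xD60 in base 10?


D60 hex = 3424 decimal

3424


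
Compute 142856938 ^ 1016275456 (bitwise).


0b1000100000111101001011101010 ^ 0b111100100100110010001000000000 = 0b110100000100001111000011101010 = 873525482

873525482


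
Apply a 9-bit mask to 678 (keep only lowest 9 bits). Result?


678 & 511 = 166

166


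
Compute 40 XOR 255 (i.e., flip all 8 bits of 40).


40 ^ 255 = 215

215


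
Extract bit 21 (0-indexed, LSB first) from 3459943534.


0b11001110001110101000110001101110, position 21 = 1

1


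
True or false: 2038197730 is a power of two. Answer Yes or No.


0b1111001011111000110110111100010. Multiple bits set => No

No


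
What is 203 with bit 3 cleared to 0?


203 & ~(1 << 3) = 195

195


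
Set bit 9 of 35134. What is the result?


35134 | (1 << 9) = 35134 | 512 = 35646

35646


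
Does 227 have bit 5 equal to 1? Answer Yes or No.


0b11100011, bit 5 = 1. Yes

Yes


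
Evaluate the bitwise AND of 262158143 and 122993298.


0b1111101000000011011100111111 & 0b111010101001011101010010010 = 0b111000000000011001000010010 = 117453330

117453330


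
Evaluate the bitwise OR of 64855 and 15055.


0b1111110101010111 | 0b11101011001111 = 0b1111111111011111 = 65503

65503


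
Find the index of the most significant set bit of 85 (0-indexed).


0b1010101. Highest set bit at position 6

6


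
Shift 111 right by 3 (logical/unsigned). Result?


0b1101111 >> 3 = 0b1101 = 13

13


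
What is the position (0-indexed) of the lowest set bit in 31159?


0b111100110110111. Lowest set bit at position 0

0


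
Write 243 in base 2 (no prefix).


243 = 11110011 in binary

11110011


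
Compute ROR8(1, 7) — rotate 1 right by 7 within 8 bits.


Rotate 0b1 right by 7 (8-bit) = 0b10 = 2

2


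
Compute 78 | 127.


0b1001110 | 0b1111111 = 0b1111111 = 127

127


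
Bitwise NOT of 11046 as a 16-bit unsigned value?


~0b10101100100110 = 0b1101010011011001 = 54489 (16-bit unsigned)

54489


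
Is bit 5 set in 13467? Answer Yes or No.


0b11010010011011, bit 5 = 0. No

No


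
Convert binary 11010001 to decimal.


11010001 in decimal = 209

209


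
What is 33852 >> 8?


0b1000010000111100 >> 8 = 0b10000100 = 132

132


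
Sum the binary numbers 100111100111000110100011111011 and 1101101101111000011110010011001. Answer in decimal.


100111100111000110100011111011 + 1101101101111000011110010011001 = 10010101010110001010010110010100 = 2505614740

2505614740


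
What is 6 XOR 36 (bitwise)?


0b110 ^ 0b100100 = 0b100010 = 34

34


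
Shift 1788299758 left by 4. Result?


0b1101010100101110100100111101110 << 4 = 0b11010101001011101001001111011100000 = 28612796128

28612796128


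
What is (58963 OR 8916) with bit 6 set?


Step 1: 58963 | 8916 = 59095
Step 2: 59095 | (1 << 6) = 59095 | 64 = 59095

59095


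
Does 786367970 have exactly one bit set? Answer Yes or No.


0b101110110111110000010111100010. Multiple bits set => No

No


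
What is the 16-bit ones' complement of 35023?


35023 ^ 65535 = 30512

30512


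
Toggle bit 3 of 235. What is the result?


235 ^ (1 << 3) = 235 ^ 8 = 227

227


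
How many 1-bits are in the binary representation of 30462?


0b111011011111110 has 12 set bits

12


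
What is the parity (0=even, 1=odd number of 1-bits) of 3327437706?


0b11000110010101001010101110001010 has 15 ones => parity 1

1


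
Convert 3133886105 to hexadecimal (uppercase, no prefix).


3133886105 = BACB4E99 hex

BACB4E99


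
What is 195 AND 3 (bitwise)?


0b11000011 & 0b11 = 0b11 = 3

3


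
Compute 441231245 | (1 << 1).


441231245 | (1 << 1) = 441231245 | 2 = 441231247

441231247


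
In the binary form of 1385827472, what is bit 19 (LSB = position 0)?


0b1010010100110100000110010010000, position 19 = 1

1


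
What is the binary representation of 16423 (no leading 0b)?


16423 = 100000000100111 in binary

100000000100111


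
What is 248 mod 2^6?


248 & 63 = 56

56


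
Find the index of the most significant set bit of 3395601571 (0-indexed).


0b11001010011001001100010010100011. Highest set bit at position 31

31


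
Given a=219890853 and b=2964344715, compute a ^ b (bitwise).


219890853 ^ 2964344715 = 3182103342

3182103342


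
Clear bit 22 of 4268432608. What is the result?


4268432608 & ~(1 << 22) = 4264238304

4264238304


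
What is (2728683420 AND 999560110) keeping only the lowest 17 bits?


Step 1: 2728683420 & 999560110 = 579077004
Step 2: 579077004 & 131071 = 908

908


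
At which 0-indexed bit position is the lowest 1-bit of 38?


0b100110. Lowest set bit at position 1

1


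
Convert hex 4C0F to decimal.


4C0F hex = 19471 decimal

19471


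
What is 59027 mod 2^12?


59027 & 4095 = 1683

1683


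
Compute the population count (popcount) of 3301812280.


0b11000100110011011010100000111000 has 14 set bits

14


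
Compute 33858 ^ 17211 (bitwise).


0b1000010001000010 ^ 0b100001100111011 = 0b1100011101111001 = 51065

51065


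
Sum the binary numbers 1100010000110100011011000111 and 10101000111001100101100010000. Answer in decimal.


1100010000110100011011000111 + 10101000111001100101100010000 = 100001011000000001000111010111 = 559944151

559944151


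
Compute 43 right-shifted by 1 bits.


0b101011 >> 1 = 0b10101 = 21

21


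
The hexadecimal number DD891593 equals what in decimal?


DD891593 hex = 3716748691 decimal

3716748691


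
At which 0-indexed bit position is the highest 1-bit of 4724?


0b1001001110100. Highest set bit at position 12

12


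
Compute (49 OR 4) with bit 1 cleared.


Step 1: 49 | 4 = 53
Step 2: 53 & ~(1 << 1) = 53

53


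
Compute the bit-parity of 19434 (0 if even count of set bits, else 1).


0b100101111101010 has 9 ones => parity 1

1


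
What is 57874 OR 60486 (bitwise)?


0b1110001000010010 | 0b1110110001000110 = 0b1110111001010110 = 61014

61014


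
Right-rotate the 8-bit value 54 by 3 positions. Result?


Rotate 0b110110 right by 3 (8-bit) = 0b11000110 = 198

198


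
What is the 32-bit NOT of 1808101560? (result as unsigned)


~0b1101011110001010111000010111000 = 0b10010100001110101000111101000111 = 2486865735 (32-bit unsigned)

2486865735


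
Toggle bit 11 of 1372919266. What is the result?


1372919266 ^ (1 << 11) = 1372919266 ^ 2048 = 1372921314

1372921314


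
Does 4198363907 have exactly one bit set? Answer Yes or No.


0b11111010001111011111001100000011. Multiple bits set => No

No


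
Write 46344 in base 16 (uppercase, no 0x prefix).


46344 = B508 hex

B508


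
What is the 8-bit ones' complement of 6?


6 ^ 255 = 249

249


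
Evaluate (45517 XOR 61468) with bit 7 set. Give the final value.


Step 1: 45517 ^ 61468 = 16849
Step 2: 16849 | (1 << 7) = 16849 | 128 = 16849

16849


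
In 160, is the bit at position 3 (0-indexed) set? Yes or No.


0b10100000, bit 3 = 0. No

No


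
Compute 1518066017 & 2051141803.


0b1011010011110111101100101100001 & 0b1111010010000011111000010101011 = 0b1011010010000011101000000100001 = 1514262561

1514262561


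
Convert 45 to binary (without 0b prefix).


45 = 101101 in binary

101101


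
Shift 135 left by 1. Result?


0b10000111 << 1 = 0b100001110 = 270

270


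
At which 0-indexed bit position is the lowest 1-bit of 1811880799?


0b1101011111111110001101101011111. Lowest set bit at position 0

0


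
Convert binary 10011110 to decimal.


10011110 in decimal = 158

158


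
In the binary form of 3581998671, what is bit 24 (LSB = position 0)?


0b11010101100000001111011001001111, position 24 = 1

1


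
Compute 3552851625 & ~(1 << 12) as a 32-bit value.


3552851625 & ~(1 << 12) = 3552847529

3552847529


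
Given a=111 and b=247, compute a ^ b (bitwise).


111 ^ 247 = 152

152


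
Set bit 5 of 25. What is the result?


25 | (1 << 5) = 25 | 32 = 57

57


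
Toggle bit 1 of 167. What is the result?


167 ^ (1 << 1) = 167 ^ 2 = 165

165


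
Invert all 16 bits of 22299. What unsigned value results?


22299 ^ 65535 = 43236

43236


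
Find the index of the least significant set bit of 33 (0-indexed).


0b100001. Lowest set bit at position 0

0


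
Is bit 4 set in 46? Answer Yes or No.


0b101110, bit 4 = 0. No

No


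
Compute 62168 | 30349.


0b1111001011011000 | 0b111011010001101 = 0b1111011011011101 = 63197

63197


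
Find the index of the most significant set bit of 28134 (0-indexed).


0b110110111100110. Highest set bit at position 14

14


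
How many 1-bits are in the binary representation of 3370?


0b110100101010 has 6 set bits

6


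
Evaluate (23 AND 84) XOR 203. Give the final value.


Step 1: 23 & 84 = 20
Step 2: 20 ^ 203 = 223

223


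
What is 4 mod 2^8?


4 & 255 = 4

4


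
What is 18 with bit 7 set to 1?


18 | (1 << 7) = 18 | 128 = 146

146


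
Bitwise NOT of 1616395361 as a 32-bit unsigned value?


~0b1100000010110000011110001100001 = 0b10011111101001111100001110011110 = 2678571934 (32-bit unsigned)

2678571934


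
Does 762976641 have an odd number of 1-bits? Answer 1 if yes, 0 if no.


0b101101011110100001100110000001 has 14 ones => parity 0

0


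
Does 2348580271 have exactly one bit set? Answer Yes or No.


0b10001011111111000111110110101111. Multiple bits set => No

No


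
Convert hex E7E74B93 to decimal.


E7E74B93 hex = 3890695059 decimal

3890695059


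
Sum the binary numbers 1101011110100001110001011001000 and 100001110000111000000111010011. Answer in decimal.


1101011110100001110001011001000 + 100001110000111000000111010011 = 10001101100101000110010010011011 = 2375312539

2375312539


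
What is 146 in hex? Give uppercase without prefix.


146 = 92 hex

92


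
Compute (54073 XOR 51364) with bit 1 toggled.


Step 1: 54073 ^ 51364 = 7069
Step 2: 7069 ^ (1 << 1) = 7069 ^ 2 = 7071

7071


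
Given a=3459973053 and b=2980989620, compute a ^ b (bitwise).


3459973053 ^ 2980989620 = 2140452105

2140452105


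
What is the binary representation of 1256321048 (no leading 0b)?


1256321048 = 1001010111000011111000000011000 in binary

1001010111000011111000000011000


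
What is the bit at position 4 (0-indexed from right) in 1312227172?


0b1001110001101101111111101100100, position 4 = 0

0


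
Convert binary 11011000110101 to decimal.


11011000110101 in decimal = 13877

13877


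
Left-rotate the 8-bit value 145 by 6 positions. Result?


Rotate 0b10010001 left by 6 (8-bit) = 0b1100100 = 100

100


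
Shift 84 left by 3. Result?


0b1010100 << 3 = 0b1010100000 = 672

672


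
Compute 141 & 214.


0b10001101 & 0b11010110 = 0b10000100 = 132

132


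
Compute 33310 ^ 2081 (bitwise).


0b1000001000011110 ^ 0b100000100001 = 0b1000101000111111 = 35391

35391


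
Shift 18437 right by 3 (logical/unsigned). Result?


0b100100000000101 >> 3 = 0b100100000000 = 2304

2304


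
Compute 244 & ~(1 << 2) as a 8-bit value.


244 & ~(1 << 2) = 240

240


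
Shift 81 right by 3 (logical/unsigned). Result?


0b1010001 >> 3 = 0b1010 = 10

10


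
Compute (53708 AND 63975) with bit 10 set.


Step 1: 53708 & 63975 = 53700
Step 2: 53700 | (1 << 10) = 53700 | 1024 = 54724

54724


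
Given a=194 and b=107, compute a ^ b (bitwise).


194 ^ 107 = 169

169


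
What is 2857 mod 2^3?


2857 & 7 = 1

1


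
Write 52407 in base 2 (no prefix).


52407 = 1100110010110111 in binary

1100110010110111


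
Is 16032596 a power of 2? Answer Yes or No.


0b111101001010001101010100. Multiple bits set => No

No


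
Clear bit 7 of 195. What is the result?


195 & ~(1 << 7) = 67

67


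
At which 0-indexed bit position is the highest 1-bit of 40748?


0b1001111100101100. Highest set bit at position 15

15


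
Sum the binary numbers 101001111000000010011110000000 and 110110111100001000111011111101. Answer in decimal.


101001111000000010011110000000 + 110110111100001000111011111101 = 1100000110100001011011001111101 = 1624290941

1624290941


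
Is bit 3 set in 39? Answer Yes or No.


0b100111, bit 3 = 0. No

No


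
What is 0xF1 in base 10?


F1 hex = 241 decimal

241


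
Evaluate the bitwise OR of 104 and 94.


0b1101000 | 0b1011110 = 0b1111110 = 126

126


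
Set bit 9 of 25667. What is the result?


25667 | (1 << 9) = 25667 | 512 = 26179

26179


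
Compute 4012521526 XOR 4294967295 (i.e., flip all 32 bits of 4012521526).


4012521526 ^ 4294967295 = 282445769

282445769


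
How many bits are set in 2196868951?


0b10000010111100011000111101010111 has 17 set bits

17


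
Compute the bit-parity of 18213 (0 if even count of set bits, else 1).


0b100011100100101 has 7 ones => parity 1

1


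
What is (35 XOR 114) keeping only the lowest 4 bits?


Step 1: 35 ^ 114 = 81
Step 2: 81 & 15 = 1

1


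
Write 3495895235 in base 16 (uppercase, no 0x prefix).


3495895235 = D05F20C3 hex

D05F20C3


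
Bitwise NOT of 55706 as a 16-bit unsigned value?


~0b1101100110011010 = 0b10011001100101 = 9829 (16-bit unsigned)

9829


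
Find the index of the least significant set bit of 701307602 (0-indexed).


0b101001110011010001101011010010. Lowest set bit at position 1

1


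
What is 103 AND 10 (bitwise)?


0b1100111 & 0b1010 = 0b10 = 2

2


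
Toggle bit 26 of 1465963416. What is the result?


1465963416 ^ (1 << 26) = 1465963416 ^ 67108864 = 1398854552

1398854552


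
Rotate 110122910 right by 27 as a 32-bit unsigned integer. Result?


Rotate 0b110100100000101011110011110 right by 27 (32-bit) = 0b11010010000010101111001111000000 = 3523933120

3523933120


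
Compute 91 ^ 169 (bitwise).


0b1011011 ^ 0b10101001 = 0b11110010 = 242

242


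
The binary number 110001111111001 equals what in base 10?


110001111111001 in decimal = 25593

25593


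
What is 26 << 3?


0b11010 << 3 = 0b11010000 = 208

208


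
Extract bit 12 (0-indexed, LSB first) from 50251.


0b1100010001001011, position 12 = 0

0


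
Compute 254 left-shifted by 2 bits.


0b11111110 << 2 = 0b1111111000 = 1016

1016


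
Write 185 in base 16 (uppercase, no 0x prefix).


185 = B9 hex

B9


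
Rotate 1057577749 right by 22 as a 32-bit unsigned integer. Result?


Rotate 0b111111000010010101101100010101 right by 22 (32-bit) = 0b100101011011000101010011111100 = 627856636

627856636


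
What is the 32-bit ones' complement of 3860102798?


3860102798 ^ 4294967295 = 434864497

434864497


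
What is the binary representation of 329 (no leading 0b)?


329 = 101001001 in binary

101001001


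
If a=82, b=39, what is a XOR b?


82 ^ 39 = 117

117


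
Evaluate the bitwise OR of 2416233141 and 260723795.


0b10010000000001001100101010110101 | 0b1111100010100101010001010011 = 0b10011111100011101101111011110111 = 2676940535

2676940535


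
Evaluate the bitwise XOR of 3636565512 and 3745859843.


0b11011000110000011001011000001000 ^ 0b11011111010001010100100100000011 = 0b111100001001101111100001011 = 126148363

126148363
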